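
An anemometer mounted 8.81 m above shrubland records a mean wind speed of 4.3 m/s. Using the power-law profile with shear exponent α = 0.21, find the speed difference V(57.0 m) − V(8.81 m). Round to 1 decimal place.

2.1 m/s

Power law: V₂ = V₁ · (z₂/z₁)^α = 4.3 × (6.4699)^0.21 = 6.3644 m/s
ΔV = 6.3644 − 4.3 = 2.0644 m/s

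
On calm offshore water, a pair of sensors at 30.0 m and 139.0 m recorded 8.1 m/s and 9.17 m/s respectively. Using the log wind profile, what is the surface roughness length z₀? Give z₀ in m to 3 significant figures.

Log law: V(z) ∝ ln(z/z₀). With r = V₁/V₂ = 8.1/9.17 = 0.88332,
r · ln(z₂/z₀) = ln(z₁/z₀) ⇒ ln z₀ = (ln z₁ − r·ln z₂)/(1 − r)
ln z₀ = (3.40120 − 0.88332×4.93447) / 0.11668 = -8.2058
z₀ = exp(-8.2058) = 0.0002731 m

z₀ ≈ 0.000273 m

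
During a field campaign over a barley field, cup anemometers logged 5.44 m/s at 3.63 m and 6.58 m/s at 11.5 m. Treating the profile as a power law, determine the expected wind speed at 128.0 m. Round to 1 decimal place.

First find α: α = ln(V₂/V₁)/ln(z₂/z₁) = ln(6.58/5.44)/ln(11.5/3.63) = 0.19026/1.15311 = 0.1650
Extrapolate from 11.5 m to 128.0 m: V₃ = 6.58 × (128.0/11.5)^0.1650 = 6.58 × 1.4882 = 9.7925 m/s

9.8 m/s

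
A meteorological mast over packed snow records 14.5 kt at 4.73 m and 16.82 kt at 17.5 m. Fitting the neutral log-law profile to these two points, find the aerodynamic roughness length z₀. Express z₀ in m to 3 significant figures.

Log law: V(z) ∝ ln(z/z₀). With r = V₁/V₂ = 14.5/16.82 = 0.86207,
r · ln(z₂/z₀) = ln(z₁/z₀) ⇒ ln z₀ = (ln z₁ − r·ln z₂)/(1 − r)
ln z₀ = (1.55393 − 0.86207×2.86220) / 0.13793 = -6.6228
z₀ = exp(-6.6228) = 0.001330 m

z₀ ≈ 0.00133 m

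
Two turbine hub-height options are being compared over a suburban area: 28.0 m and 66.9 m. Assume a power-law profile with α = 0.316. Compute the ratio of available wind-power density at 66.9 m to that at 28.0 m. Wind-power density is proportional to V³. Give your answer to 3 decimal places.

Speed ratio: V_B/V_A = (z_B/z_A)^α = (66.9/28.0)^0.316 = (2.3893)^0.316 = 1.31684
Power-density ratio: P_B/P_A = (V_B/V_A)³ = (1.31684)³ = 2.28348

2.283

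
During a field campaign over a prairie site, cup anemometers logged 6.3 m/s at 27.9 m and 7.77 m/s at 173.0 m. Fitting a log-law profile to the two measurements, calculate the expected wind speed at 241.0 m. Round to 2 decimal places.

8.04 m/s

Log law: V ∝ ln(z/z₀). From the pair, with r = V₁/V₂ = 0.81081,
ln z₀ = (ln z₁ − r·ln z₂)/(1 − r) = (3.3286 − 0.81081×5.1533)/0.18919 = -4.4914 → z₀ = 0.01121 m
V₃ = V₁ · ln(z₃/z₀)/ln(z₁/z₀) = 6.3 × 9.9762/7.8200 = 8.0371 m/s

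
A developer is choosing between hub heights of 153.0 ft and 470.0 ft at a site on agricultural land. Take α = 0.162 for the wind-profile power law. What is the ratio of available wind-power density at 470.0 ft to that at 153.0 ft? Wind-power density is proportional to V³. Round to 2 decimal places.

1.73

Speed ratio: V_B/V_A = (z_B/z_A)^α = (470.0/153.0)^0.162 = (3.0719)^0.162 = 1.19939
Power-density ratio: P_B/P_A = (V_B/V_A)³ = (1.19939)³ = 1.72536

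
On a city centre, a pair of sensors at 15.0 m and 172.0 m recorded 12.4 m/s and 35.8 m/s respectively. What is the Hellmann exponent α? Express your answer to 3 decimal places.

Power law: V₂/V₁ = (z₂/z₁)^α ⇒ α = ln(V₂/V₁) / ln(z₂/z₁)
α = ln(35.8/12.4) / ln(172.0/15.0) = ln(2.8871) / ln(11.4667)
  = 1.06025 / 2.43944 = 0.43463

α ≈ 0.435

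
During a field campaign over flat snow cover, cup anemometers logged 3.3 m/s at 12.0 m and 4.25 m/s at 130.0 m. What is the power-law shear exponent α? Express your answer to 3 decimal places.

α ≈ 0.106

Power law: V₂/V₁ = (z₂/z₁)^α ⇒ α = ln(V₂/V₁) / ln(z₂/z₁)
α = ln(4.25/3.3) / ln(130.0/12.0) = ln(1.2879) / ln(10.8333)
  = 0.25300 / 2.38263 = 0.10618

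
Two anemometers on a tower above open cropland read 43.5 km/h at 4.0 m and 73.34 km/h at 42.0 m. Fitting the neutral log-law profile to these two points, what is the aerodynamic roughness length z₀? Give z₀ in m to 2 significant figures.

Log law: V(z) ∝ ln(z/z₀). With r = V₁/V₂ = 43.5/73.34 = 0.59313,
r · ln(z₂/z₀) = ln(z₁/z₀) ⇒ ln z₀ = (ln z₁ − r·ln z₂)/(1 − r)
ln z₀ = (1.38629 − 0.59313×3.73767) / 0.40687 = -2.0415
z₀ = exp(-2.0415) = 0.1298 m

z₀ ≈ 0.13 m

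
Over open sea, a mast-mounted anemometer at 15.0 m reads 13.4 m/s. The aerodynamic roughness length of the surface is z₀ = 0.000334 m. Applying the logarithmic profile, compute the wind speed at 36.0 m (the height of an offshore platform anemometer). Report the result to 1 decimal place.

Log law: V(z) ∝ ln(z/z₀), so V₂/V₁ = ln(z₂/z₀) / ln(z₁/z₀).
ln(36.0/0.000334) = 11.5879, ln(15.0/0.000334) = 10.7124
V₂ = 13.4 × 11.5879/10.7124 = 13.4 × 1.0817 = 14.4951 m/s

14.5 m/s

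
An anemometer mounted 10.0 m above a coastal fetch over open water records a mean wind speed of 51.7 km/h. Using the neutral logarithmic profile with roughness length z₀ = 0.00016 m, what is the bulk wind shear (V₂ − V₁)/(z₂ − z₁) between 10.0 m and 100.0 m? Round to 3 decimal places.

Log law: V₂ = V₁ · ln(z₂/z₀)/ln(z₁/z₀) = 51.7 × 13.3455/11.0429 = 62.4801 km/h
ΔV/Δz = (62.4801 − 51.7)/(100.0 − 10.0) = 10.7801/90.0000 = 0.11978 km/h/m

0.120 km/h/m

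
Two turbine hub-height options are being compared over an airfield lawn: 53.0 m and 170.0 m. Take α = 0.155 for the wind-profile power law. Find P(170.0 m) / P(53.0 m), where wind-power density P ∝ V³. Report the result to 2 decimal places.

1.72

Speed ratio: V_B/V_A = (z_B/z_A)^α = (170.0/53.0)^0.155 = (3.2075)^0.155 = 1.19800
Power-density ratio: P_B/P_A = (V_B/V_A)³ = (1.19800)³ = 1.71937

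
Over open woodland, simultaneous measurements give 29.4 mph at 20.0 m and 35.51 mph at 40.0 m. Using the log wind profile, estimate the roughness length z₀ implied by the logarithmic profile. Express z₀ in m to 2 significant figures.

Log law: V(z) ∝ ln(z/z₀). With r = V₁/V₂ = 29.4/35.51 = 0.82794,
r · ln(z₂/z₀) = ln(z₁/z₀) ⇒ ln z₀ = (ln z₁ − r·ln z₂)/(1 − r)
ln z₀ = (2.99573 − 0.82794×3.68888) / 0.17206 = -0.3395
z₀ = exp(-0.3395) = 0.7121 m

z₀ ≈ 0.71 m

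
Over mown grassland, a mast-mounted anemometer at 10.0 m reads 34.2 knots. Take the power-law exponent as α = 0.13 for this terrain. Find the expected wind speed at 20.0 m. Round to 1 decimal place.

37.4 knots

Power-law profile: V₂ = V₁ · (z₂/z₁)^α
V₂ = 34.2 × (20.0/10.0)^0.13 = 34.2 × (2.0000)^0.13
    = 34.2 × 1.0943 = 37.4248 knots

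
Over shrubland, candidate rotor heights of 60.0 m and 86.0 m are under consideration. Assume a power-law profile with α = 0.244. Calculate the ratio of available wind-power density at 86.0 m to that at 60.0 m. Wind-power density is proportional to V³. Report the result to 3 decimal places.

Speed ratio: V_B/V_A = (z_B/z_A)^α = (86.0/60.0)^0.244 = (1.4333)^0.244 = 1.09181
Power-density ratio: P_B/P_A = (V_B/V_A)³ = (1.09181)³ = 1.30151

1.302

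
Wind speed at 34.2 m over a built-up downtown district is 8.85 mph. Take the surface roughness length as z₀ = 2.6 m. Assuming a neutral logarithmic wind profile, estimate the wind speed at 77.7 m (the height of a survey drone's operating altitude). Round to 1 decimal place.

Log law: V(z) ∝ ln(z/z₀), so V₂/V₁ = ln(z₂/z₀) / ln(z₁/z₀).
ln(77.7/2.6) = 3.3973, ln(34.2/2.6) = 2.5767
V₂ = 8.85 × 3.3973/2.5767 = 8.85 × 1.3185 = 11.6685 mph

11.7 mph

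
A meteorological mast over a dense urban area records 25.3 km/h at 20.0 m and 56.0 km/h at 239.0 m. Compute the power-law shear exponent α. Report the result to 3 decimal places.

α ≈ 0.320

Power law: V₂/V₁ = (z₂/z₁)^α ⇒ α = ln(V₂/V₁) / ln(z₂/z₁)
α = ln(56.0/25.3) / ln(239.0/20.0) = ln(2.2134) / ln(11.9500)
  = 0.79455 / 2.48073 = 0.32029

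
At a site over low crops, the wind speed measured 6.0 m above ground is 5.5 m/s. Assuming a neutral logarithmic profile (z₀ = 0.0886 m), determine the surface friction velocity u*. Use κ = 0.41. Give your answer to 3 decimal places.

u* ≈ 0.535 m/s

Log law: V(z) = (u*/κ) · ln(z/z₀) ⇒ u* = κ · V / ln(z/z₀)
u* = 0.41 × 5.5 / ln(6.0/0.0886) = 0.41 × 5.5 / 4.2154
   = 2.2550 / 4.2154 = 0.5349 m/s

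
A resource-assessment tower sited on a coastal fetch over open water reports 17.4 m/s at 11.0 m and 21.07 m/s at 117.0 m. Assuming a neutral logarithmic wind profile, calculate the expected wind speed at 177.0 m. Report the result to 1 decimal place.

21.7 m/s

Log law: V ∝ ln(z/z₀). From the pair, with r = V₁/V₂ = 0.82582,
ln z₀ = (ln z₁ − r·ln z₂)/(1 − r) = (2.3979 − 0.82582×4.7622)/0.17418 = -8.8115 → z₀ = 0.0001490 m
V₃ = V₁ · ln(z₃/z₀)/ln(z₁/z₀) = 17.4 × 13.9876/11.2094 = 21.7126 m/s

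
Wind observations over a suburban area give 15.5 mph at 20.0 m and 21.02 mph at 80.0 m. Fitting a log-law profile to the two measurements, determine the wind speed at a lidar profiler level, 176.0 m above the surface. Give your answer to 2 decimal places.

24.16 mph

Log law: V ∝ ln(z/z₀). From the pair, with r = V₁/V₂ = 0.73739,
ln z₀ = (ln z₁ − r·ln z₂)/(1 − r) = (2.9957 − 0.73739×4.3820)/0.26261 = -0.8969 → z₀ = 0.4078 m
V₃ = V₁ · ln(z₃/z₀)/ln(z₁/z₀) = 15.5 × 6.0674/3.8927 = 24.1595 mph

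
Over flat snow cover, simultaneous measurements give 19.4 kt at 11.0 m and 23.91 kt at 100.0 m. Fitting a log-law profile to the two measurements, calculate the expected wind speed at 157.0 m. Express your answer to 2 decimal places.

Log law: V ∝ ln(z/z₀). From the pair, with r = V₁/V₂ = 0.81138,
ln z₀ = (ln z₁ − r·ln z₂)/(1 − r) = (2.3979 − 0.81138×4.6052)/0.18862 = -7.0968 → z₀ = 0.0008277 m
V₃ = V₁ · ln(z₃/z₀)/ln(z₁/z₀) = 19.4 × 12.1531/9.4947 = 24.8317 kt

24.83 kt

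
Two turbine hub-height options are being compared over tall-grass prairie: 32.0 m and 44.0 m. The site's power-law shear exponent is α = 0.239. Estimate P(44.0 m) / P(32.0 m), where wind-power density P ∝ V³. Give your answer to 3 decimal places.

Speed ratio: V_B/V_A = (z_B/z_A)^α = (44.0/32.0)^0.239 = (1.3750)^0.239 = 1.07908
Power-density ratio: P_B/P_A = (V_B/V_A)³ = (1.07908)³ = 1.25650

1.257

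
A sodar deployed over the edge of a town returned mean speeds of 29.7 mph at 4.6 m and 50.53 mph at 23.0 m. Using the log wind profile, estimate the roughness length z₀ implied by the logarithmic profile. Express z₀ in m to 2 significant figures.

Log law: V(z) ∝ ln(z/z₀). With r = V₁/V₂ = 29.7/50.53 = 0.58777,
r · ln(z₂/z₀) = ln(z₁/z₀) ⇒ ln z₀ = (ln z₁ − r·ln z₂)/(1 − r)
ln z₀ = (1.52606 − 0.58777×3.13549) / 0.41223 = -0.7687
z₀ = exp(-0.7687) = 0.4636 m

z₀ ≈ 0.46 m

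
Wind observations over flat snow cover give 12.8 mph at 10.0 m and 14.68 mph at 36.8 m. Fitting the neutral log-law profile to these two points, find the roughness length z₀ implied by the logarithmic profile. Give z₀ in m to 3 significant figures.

z₀ ≈ 0.00140 m

Log law: V(z) ∝ ln(z/z₀). With r = V₁/V₂ = 12.8/14.68 = 0.87193,
r · ln(z₂/z₀) = ln(z₁/z₀) ⇒ ln z₀ = (ln z₁ − r·ln z₂)/(1 − r)
ln z₀ = (2.30259 − 0.87193×3.60550) / 0.12807 = -6.5683
z₀ = exp(-6.5683) = 0.001404 m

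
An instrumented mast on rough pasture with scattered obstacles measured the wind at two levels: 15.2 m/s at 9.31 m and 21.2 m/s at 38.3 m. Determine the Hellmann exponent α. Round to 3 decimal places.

Power law: V₂/V₁ = (z₂/z₁)^α ⇒ α = ln(V₂/V₁) / ln(z₂/z₁)
α = ln(21.2/15.2) / ln(38.3/9.31) = ln(1.3947) / ln(4.1139)
  = 0.33271 / 1.41436 = 0.23523

α ≈ 0.235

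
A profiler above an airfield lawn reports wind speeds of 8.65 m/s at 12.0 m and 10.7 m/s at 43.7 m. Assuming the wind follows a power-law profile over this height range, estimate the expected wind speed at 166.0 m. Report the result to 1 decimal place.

13.3 m/s

First find α: α = ln(V₂/V₁)/ln(z₂/z₁) = ln(10.7/8.65)/ln(43.7/12.0) = 0.21268/1.29244 = 0.1646
Extrapolate from 43.7 m to 166.0 m: V₃ = 10.7 × (166.0/43.7)^0.1646 = 10.7 × 1.2456 = 13.3281 m/s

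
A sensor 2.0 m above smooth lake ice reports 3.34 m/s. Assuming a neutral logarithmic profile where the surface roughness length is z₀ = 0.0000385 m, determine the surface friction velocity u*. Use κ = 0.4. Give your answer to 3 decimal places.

u* ≈ 0.123 m/s

Log law: V(z) = (u*/κ) · ln(z/z₀) ⇒ u* = κ · V / ln(z/z₀)
u* = 0.4 × 3.34 / ln(2.0/0.0000385) = 0.4 × 3.34 / 10.8580
   = 1.3360 / 10.8580 = 0.1230 m/s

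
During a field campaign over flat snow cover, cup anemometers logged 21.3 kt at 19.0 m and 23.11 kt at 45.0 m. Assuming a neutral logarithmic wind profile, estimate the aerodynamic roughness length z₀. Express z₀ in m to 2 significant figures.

Log law: V(z) ∝ ln(z/z₀). With r = V₁/V₂ = 21.3/23.11 = 0.92168,
r · ln(z₂/z₀) = ln(z₁/z₀) ⇒ ln z₀ = (ln z₁ − r·ln z₂)/(1 − r)
ln z₀ = (2.94444 − 0.92168×3.80666) / 0.07832 = -7.2022
z₀ = exp(-7.2022) = 0.0007450 m

z₀ ≈ 0.00074 m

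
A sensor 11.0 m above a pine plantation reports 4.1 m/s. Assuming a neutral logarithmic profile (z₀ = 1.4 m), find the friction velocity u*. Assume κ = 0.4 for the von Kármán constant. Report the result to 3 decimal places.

u* ≈ 0.796 m/s

Log law: V(z) = (u*/κ) · ln(z/z₀) ⇒ u* = κ · V / ln(z/z₀)
u* = 0.4 × 4.1 / ln(11.0/1.4) = 0.4 × 4.1 / 2.0614
   = 1.6400 / 2.0614 = 0.7956 m/s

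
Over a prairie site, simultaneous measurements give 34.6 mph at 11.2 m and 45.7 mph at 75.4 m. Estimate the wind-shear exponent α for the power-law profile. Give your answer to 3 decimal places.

α ≈ 0.146

Power law: V₂/V₁ = (z₂/z₁)^α ⇒ α = ln(V₂/V₁) / ln(z₂/z₁)
α = ln(45.7/34.6) / ln(75.4/11.2) = ln(1.3208) / ln(6.7321)
  = 0.27824 / 1.90689 = 0.14592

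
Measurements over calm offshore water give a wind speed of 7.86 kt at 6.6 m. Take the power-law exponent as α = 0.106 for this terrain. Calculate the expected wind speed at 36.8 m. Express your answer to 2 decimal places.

9.43 kt

Power-law profile: V₂ = V₁ · (z₂/z₁)^α
V₂ = 7.86 × (36.8/6.6)^0.106 = 7.86 × (5.5758)^0.106
    = 7.86 × 1.1998 = 9.4304 kt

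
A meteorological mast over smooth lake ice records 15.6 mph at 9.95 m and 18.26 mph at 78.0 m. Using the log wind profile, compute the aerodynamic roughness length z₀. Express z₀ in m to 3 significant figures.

Log law: V(z) ∝ ln(z/z₀). With r = V₁/V₂ = 15.6/18.26 = 0.85433,
r · ln(z₂/z₀) = ln(z₁/z₀) ⇒ ln z₀ = (ln z₁ − r·ln z₂)/(1 − r)
ln z₀ = (2.29757 − 0.85433×4.35671) / 0.14567 = -9.7786
z₀ = exp(-9.7786) = 0.00005665 m

z₀ ≈ 0.0000567 m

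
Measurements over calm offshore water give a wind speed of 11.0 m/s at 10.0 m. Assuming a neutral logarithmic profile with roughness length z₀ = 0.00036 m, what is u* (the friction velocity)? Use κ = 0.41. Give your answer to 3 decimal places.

u* ≈ 0.441 m/s

Log law: V(z) = (u*/κ) · ln(z/z₀) ⇒ u* = κ · V / ln(z/z₀)
u* = 0.41 × 11.0 / ln(10.0/0.00036) = 0.41 × 11.0 / 10.2320
   = 4.5100 / 10.2320 = 0.4408 m/s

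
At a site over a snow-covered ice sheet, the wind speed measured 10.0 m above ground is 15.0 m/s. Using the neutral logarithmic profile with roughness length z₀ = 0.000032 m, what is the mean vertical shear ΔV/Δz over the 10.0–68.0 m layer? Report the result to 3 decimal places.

0.039 m/s/m

Log law: V₂ = V₁ · ln(z₂/z₀)/ln(z₁/z₀) = 15.0 × 14.5693/12.6524 = 17.2726 m/s
ΔV/Δz = (17.2726 − 15.0)/(68.0 − 10.0) = 2.2726/58.0000 = 0.03918 m/s/m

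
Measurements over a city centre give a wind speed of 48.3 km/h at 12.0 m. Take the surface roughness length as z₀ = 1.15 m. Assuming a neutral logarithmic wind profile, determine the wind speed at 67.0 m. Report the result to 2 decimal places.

Log law: V(z) ∝ ln(z/z₀), so V₂/V₁ = ln(z₂/z₀) / ln(z₁/z₀).
ln(67.0/1.15) = 4.0649, ln(12.0/1.15) = 2.3451
V₂ = 48.3 × 4.0649/2.3451 = 48.3 × 1.7333 = 83.7203 km/h

83.72 km/h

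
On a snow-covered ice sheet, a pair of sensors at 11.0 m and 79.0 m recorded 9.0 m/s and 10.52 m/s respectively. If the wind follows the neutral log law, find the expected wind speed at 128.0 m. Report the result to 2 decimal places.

10.89 m/s

Log law: V ∝ ln(z/z₀). From the pair, with r = V₁/V₂ = 0.85551,
ln z₀ = (ln z₁ − r·ln z₂)/(1 − r) = (2.3979 − 0.85551×4.3694)/0.14449 = -9.2758 → z₀ = 0.00009367 m
V₃ = V₁ · ln(z₃/z₀)/ln(z₁/z₀) = 9.0 × 14.1278/11.6737 = 10.8921 m/s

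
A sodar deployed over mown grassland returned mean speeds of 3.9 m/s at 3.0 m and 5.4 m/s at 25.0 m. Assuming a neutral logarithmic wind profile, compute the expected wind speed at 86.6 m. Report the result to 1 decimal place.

Log law: V ∝ ln(z/z₀). From the pair, with r = V₁/V₂ = 0.72222,
ln z₀ = (ln z₁ − r·ln z₂)/(1 − r) = (1.0986 − 0.72222×3.2189)/0.27778 = -4.4141 → z₀ = 0.01211 m
V₃ = V₁ · ln(z₃/z₀)/ln(z₁/z₀) = 3.9 × 8.8754/5.5127 = 6.2790 m/s

6.3 m/s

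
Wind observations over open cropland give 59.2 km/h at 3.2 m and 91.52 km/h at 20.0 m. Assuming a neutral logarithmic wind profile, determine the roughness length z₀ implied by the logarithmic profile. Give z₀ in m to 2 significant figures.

z₀ ≈ 0.11 m

Log law: V(z) ∝ ln(z/z₀). With r = V₁/V₂ = 59.2/91.52 = 0.64685,
r · ln(z₂/z₀) = ln(z₁/z₀) ⇒ ln z₀ = (ln z₁ − r·ln z₂)/(1 − r)
ln z₀ = (1.16315 − 0.64685×2.99573) / 0.35315 = -2.1936
z₀ = exp(-2.1936) = 0.1115 m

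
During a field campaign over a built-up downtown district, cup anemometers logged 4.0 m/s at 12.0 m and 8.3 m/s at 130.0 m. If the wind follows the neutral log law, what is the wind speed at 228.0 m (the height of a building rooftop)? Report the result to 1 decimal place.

Log law: V ∝ ln(z/z₀). From the pair, with r = V₁/V₂ = 0.48193,
ln z₀ = (ln z₁ − r·ln z₂)/(1 − r) = (2.4849 − 0.48193×4.8675)/0.51807 = 0.2685 → z₀ = 1.308 m
V₃ = V₁ · ln(z₃/z₀)/ln(z₁/z₀) = 4.0 × 5.1608/2.2164 = 9.3139 m/s

9.3 m/s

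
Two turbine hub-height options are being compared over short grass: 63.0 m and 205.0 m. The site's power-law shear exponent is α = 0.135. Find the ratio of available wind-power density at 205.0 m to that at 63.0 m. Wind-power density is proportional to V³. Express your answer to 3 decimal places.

1.613

Speed ratio: V_B/V_A = (z_B/z_A)^α = (205.0/63.0)^0.135 = (3.2540)^0.135 = 1.17267
Power-density ratio: P_B/P_A = (V_B/V_A)³ = (1.17267)³ = 1.61260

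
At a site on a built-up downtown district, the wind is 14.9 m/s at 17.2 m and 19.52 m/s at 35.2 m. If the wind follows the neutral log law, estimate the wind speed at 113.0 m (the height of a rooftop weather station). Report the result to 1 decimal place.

27.0 m/s

Log law: V ∝ ln(z/z₀). From the pair, with r = V₁/V₂ = 0.76332,
ln z₀ = (ln z₁ − r·ln z₂)/(1 − r) = (2.8449 − 0.76332×3.5610)/0.23668 = 0.5353 → z₀ = 1.708 m
V₃ = V₁ · ln(z₃/z₀)/ln(z₁/z₀) = 14.9 × 4.1921/2.3096 = 27.0444 m/s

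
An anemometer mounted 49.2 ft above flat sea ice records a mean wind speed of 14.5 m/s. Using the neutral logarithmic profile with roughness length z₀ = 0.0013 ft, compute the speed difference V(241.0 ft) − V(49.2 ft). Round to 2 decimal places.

2.19 m/s

Log law: V₂ = V₁ · ln(z₂/z₀)/ln(z₁/z₀) = 14.5 × 12.1302/10.5413 = 16.6856 m/s
ΔV = 16.6856 − 14.5 = 2.1856 m/s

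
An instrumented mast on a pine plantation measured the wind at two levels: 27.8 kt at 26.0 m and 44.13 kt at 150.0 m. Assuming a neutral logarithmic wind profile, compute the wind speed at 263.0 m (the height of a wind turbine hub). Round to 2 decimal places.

49.36 kt

Log law: V ∝ ln(z/z₀). From the pair, with r = V₁/V₂ = 0.62996,
ln z₀ = (ln z₁ − r·ln z₂)/(1 − r) = (3.2581 − 0.62996×5.0106)/0.37004 = 0.2746 → z₀ = 1.316 m
V₃ = V₁ · ln(z₃/z₀)/ln(z₁/z₀) = 27.8 × 5.2976/2.9835 = 49.3622 kt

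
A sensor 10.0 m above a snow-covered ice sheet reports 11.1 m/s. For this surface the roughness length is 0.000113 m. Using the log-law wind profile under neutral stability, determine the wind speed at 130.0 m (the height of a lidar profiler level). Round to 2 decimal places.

13.60 m/s

Log law: V(z) ∝ ln(z/z₀), so V₂/V₁ = ln(z₂/z₀) / ln(z₁/z₀).
ln(130.0/0.000113) = 13.9557, ln(10.0/0.000113) = 11.3907
V₂ = 11.1 × 13.9557/11.3907 = 11.1 × 1.2252 = 13.5995 m/s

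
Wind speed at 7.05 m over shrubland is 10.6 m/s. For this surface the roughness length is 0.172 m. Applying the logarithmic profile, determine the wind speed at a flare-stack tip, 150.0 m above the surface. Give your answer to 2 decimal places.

Log law: V(z) ∝ ln(z/z₀), so V₂/V₁ = ln(z₂/z₀) / ln(z₁/z₀).
ln(150.0/0.172) = 6.7709, ln(7.05/0.172) = 3.7133
V₂ = 10.6 × 6.7709/3.7133 = 10.6 × 1.8234 = 19.3283 m/s

19.33 m/s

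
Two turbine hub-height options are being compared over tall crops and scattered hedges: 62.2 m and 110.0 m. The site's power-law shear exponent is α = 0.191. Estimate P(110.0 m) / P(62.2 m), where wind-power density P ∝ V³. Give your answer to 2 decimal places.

Speed ratio: V_B/V_A = (z_B/z_A)^α = (110.0/62.2)^0.191 = (1.7685)^0.191 = 1.11504
Power-density ratio: P_B/P_A = (V_B/V_A)³ = (1.11504)³ = 1.38636

1.39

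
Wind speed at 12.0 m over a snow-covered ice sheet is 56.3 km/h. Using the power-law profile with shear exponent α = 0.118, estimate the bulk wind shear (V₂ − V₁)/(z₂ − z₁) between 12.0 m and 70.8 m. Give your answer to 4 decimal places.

Power law: V₂ = V₁ · (z₂/z₁)^α = 56.3 × (5.9000)^0.118 = 69.4175 km/h
ΔV/Δz = (69.4175 − 56.3)/(70.8 − 12.0) = 13.1175/58.8000 = 0.22309 km/h/m

0.2231 km/h/m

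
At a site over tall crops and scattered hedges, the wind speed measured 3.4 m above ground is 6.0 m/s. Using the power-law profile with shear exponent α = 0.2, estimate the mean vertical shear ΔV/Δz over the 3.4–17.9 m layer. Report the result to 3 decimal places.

0.163 m/s/m

Power law: V₂ = V₁ · (z₂/z₁)^α = 6.0 × (5.2647)^0.2 = 8.3642 m/s
ΔV/Δz = (8.3642 − 6.0)/(17.9 − 3.4) = 2.3642/14.5000 = 0.16305 m/s/m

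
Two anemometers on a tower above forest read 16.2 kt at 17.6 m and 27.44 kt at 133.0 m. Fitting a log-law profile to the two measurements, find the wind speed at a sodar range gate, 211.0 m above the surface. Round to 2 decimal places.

Log law: V ∝ ln(z/z₀). From the pair, with r = V₁/V₂ = 0.59038,
ln z₀ = (ln z₁ − r·ln z₂)/(1 − r) = (2.8679 − 0.59038×4.8903)/0.40962 = -0.0470 → z₀ = 0.9541 m
V₃ = V₁ · ln(z₃/z₀)/ln(z₁/z₀) = 16.2 × 5.3989/2.9149 = 30.0049 kt

30.00 kt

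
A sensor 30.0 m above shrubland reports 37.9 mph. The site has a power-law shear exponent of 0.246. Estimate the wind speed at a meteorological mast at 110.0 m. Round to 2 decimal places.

52.17 mph

Power-law profile: V₂ = V₁ · (z₂/z₁)^α
V₂ = 37.9 × (110.0/30.0)^0.246 = 37.9 × (3.6667)^0.246
    = 37.9 × 1.3766 = 52.1735 mph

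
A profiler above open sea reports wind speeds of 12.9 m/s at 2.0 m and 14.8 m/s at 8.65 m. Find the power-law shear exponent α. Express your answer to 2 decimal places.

α ≈ 0.09

Power law: V₂/V₁ = (z₂/z₁)^α ⇒ α = ln(V₂/V₁) / ln(z₂/z₁)
α = ln(14.8/12.9) / ln(8.65/2.0) = ln(1.1473) / ln(4.3250)
  = 0.13740 / 1.46441 = 0.09383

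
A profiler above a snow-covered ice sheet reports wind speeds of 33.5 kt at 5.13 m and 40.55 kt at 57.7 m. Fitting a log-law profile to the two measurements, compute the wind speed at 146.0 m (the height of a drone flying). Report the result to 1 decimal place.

43.3 kt

Log law: V ∝ ln(z/z₀). From the pair, with r = V₁/V₂ = 0.82614,
ln z₀ = (ln z₁ − r·ln z₂)/(1 − r) = (1.6351 − 0.82614×4.0553)/0.17386 = -9.8649 → z₀ = 0.00005197 m
V₃ = V₁ · ln(z₃/z₀)/ln(z₁/z₀) = 33.5 × 14.8485/11.5000 = 43.2543 kt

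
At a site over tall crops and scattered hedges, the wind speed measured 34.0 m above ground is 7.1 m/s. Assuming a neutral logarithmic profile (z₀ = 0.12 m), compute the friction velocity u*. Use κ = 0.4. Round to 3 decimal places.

u* ≈ 0.503 m/s

Log law: V(z) = (u*/κ) · ln(z/z₀) ⇒ u* = κ · V / ln(z/z₀)
u* = 0.4 × 7.1 / ln(34.0/0.12) = 0.4 × 7.1 / 5.6466
   = 2.8400 / 5.6466 = 0.5030 m/s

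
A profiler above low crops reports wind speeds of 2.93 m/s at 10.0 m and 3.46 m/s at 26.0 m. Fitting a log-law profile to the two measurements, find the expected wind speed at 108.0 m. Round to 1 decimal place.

Log law: V ∝ ln(z/z₀). From the pair, with r = V₁/V₂ = 0.84682,
ln z₀ = (ln z₁ − r·ln z₂)/(1 − r) = (2.3026 − 0.84682×3.2581)/0.15318 = -2.9798 → z₀ = 0.05080 m
V₃ = V₁ · ln(z₃/z₀)/ln(z₁/z₀) = 2.93 × 7.6619/5.2824 = 4.2499 m/s

4.2 m/s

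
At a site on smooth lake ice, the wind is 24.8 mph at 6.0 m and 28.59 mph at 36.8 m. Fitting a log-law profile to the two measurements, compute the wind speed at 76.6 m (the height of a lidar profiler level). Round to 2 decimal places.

Log law: V ∝ ln(z/z₀). From the pair, with r = V₁/V₂ = 0.86744,
ln z₀ = (ln z₁ − r·ln z₂)/(1 − r) = (1.7918 − 0.86744×3.6055)/0.13256 = -10.0765 → z₀ = 0.00004206 m
V₃ = V₁ · ln(z₃/z₀)/ln(z₁/z₀) = 24.8 × 14.4151/11.8683 = 30.1219 mph

30.12 mph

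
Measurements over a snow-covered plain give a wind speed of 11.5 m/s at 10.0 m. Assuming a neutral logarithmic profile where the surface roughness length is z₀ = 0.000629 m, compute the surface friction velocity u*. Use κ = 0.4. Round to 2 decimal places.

Log law: V(z) = (u*/κ) · ln(z/z₀) ⇒ u* = κ · V / ln(z/z₀)
u* = 0.4 × 11.5 / ln(10.0/0.000629) = 0.4 × 11.5 / 9.6740
   = 4.6000 / 9.6740 = 0.4755 m/s

u* ≈ 0.48 m/s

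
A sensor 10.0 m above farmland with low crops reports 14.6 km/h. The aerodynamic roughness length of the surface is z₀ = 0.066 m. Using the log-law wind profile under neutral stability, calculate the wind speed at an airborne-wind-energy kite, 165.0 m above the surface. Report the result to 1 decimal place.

22.8 km/h

Log law: V(z) ∝ ln(z/z₀), so V₂/V₁ = ln(z₂/z₀) / ln(z₁/z₀).
ln(165.0/0.066) = 7.8240, ln(10.0/0.066) = 5.0207
V₂ = 14.6 × 7.8240/5.0207 = 14.6 × 1.5584 = 22.7521 km/h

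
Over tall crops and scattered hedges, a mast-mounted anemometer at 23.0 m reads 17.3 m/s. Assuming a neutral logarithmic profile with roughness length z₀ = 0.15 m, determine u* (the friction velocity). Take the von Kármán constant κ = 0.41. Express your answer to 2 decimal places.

Log law: V(z) = (u*/κ) · ln(z/z₀) ⇒ u* = κ · V / ln(z/z₀)
u* = 0.41 × 17.3 / ln(23.0/0.15) = 0.41 × 17.3 / 5.0326
   = 7.0930 / 5.0326 = 1.4094 m/s

u* ≈ 1.41 m/s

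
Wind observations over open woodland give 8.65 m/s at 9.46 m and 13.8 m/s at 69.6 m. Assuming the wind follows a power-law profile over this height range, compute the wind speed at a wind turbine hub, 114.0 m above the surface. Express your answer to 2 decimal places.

15.49 m/s

First find α: α = ln(V₂/V₁)/ln(z₂/z₁) = ln(13.8/8.65)/ln(69.6/9.46) = 0.46711/1.99569 = 0.2341
Extrapolate from 69.6 m to 114.0 m: V₃ = 13.8 × (114.0/69.6)^0.2341 = 13.8 × 1.1224 = 15.4895 m/s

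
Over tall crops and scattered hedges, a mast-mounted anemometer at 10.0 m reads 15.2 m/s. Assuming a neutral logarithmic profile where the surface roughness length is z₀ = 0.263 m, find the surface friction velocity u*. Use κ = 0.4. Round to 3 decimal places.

u* ≈ 1.671 m/s

Log law: V(z) = (u*/κ) · ln(z/z₀) ⇒ u* = κ · V / ln(z/z₀)
u* = 0.4 × 15.2 / ln(10.0/0.263) = 0.4 × 15.2 / 3.6382
   = 6.0800 / 3.6382 = 1.6712 m/s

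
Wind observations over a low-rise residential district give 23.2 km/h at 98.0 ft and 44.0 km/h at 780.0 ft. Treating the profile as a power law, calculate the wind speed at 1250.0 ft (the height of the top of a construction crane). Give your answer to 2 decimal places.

First find α: α = ln(V₂/V₁)/ln(z₂/z₁) = ln(44.0/23.2)/ln(780.0/98.0) = 0.64004/2.07433 = 0.3086
Extrapolate from 780.0 ft to 1250.0 ft: V₃ = 44.0 × (1250.0/780.0)^0.3086 = 44.0 × 1.1566 = 50.8919 km/h

50.89 km/h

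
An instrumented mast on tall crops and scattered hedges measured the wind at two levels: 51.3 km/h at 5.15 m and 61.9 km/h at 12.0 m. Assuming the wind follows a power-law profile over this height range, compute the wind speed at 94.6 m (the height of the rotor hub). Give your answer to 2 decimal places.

First find α: α = ln(V₂/V₁)/ln(z₂/z₁) = ln(61.9/51.3)/ln(12.0/5.15) = 0.18783/0.84591 = 0.2220
Extrapolate from 12.0 m to 94.6 m: V₃ = 61.9 × (94.6/12.0)^0.2220 = 61.9 × 1.5816 = 97.9039 km/h

97.90 km/h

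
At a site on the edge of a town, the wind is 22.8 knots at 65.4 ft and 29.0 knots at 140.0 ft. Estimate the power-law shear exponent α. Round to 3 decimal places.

Power law: V₂/V₁ = (z₂/z₁)^α ⇒ α = ln(V₂/V₁) / ln(z₂/z₁)
α = ln(29.0/22.8) / ln(140.0/65.4) = ln(1.2719) / ln(2.1407)
  = 0.24054 / 0.76112 = 0.31603

α ≈ 0.316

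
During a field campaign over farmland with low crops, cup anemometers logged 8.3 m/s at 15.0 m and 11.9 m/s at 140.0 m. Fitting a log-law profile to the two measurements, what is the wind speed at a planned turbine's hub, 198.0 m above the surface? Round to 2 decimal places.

12.46 m/s

Log law: V ∝ ln(z/z₀). From the pair, with r = V₁/V₂ = 0.69748,
ln z₀ = (ln z₁ − r·ln z₂)/(1 − r) = (2.7081 − 0.69748×4.9416)/0.30252 = -2.4416 → z₀ = 0.08702 m
V₃ = V₁ · ln(z₃/z₀)/ln(z₁/z₀) = 8.3 × 7.7299/5.1497 = 12.4587 m/s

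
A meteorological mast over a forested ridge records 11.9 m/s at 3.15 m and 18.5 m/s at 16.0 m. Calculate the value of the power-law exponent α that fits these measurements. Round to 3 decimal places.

α ≈ 0.271

Power law: V₂/V₁ = (z₂/z₁)^α ⇒ α = ln(V₂/V₁) / ln(z₂/z₁)
α = ln(18.5/11.9) / ln(16.0/3.15) = ln(1.5546) / ln(5.0794)
  = 0.44123 / 1.62519 = 0.27150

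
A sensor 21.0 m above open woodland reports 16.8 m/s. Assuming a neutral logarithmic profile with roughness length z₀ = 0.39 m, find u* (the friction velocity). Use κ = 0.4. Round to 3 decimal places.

u* ≈ 1.686 m/s

Log law: V(z) = (u*/κ) · ln(z/z₀) ⇒ u* = κ · V / ln(z/z₀)
u* = 0.4 × 16.8 / ln(21.0/0.39) = 0.4 × 16.8 / 3.9861
   = 6.7200 / 3.9861 = 1.6858 m/s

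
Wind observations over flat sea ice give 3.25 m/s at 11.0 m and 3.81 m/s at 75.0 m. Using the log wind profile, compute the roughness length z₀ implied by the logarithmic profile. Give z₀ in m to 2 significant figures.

Log law: V(z) ∝ ln(z/z₀). With r = V₁/V₂ = 3.25/3.81 = 0.85302,
r · ln(z₂/z₀) = ln(z₁/z₀) ⇒ ln z₀ = (ln z₁ − r·ln z₂)/(1 − r)
ln z₀ = (2.39790 − 0.85302×4.31749) / 0.14698 = -8.7426
z₀ = exp(-8.7426) = 0.0001596 m

z₀ ≈ 0.00016 m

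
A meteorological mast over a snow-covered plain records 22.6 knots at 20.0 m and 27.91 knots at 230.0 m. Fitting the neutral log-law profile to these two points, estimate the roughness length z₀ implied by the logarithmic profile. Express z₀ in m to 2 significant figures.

Log law: V(z) ∝ ln(z/z₀). With r = V₁/V₂ = 22.6/27.91 = 0.80975,
r · ln(z₂/z₀) = ln(z₁/z₀) ⇒ ln z₀ = (ln z₁ − r·ln z₂)/(1 − r)
ln z₀ = (2.99573 − 0.80975×5.43808) / 0.19025 = -7.3992
z₀ = exp(-7.3992) = 0.0006117 m

z₀ ≈ 0.00061 m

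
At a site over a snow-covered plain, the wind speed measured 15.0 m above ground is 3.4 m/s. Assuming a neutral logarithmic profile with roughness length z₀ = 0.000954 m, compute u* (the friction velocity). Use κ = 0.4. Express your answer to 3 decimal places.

Log law: V(z) = (u*/κ) · ln(z/z₀) ⇒ u* = κ · V / ln(z/z₀)
u* = 0.4 × 3.4 / ln(15.0/0.000954) = 0.4 × 3.4 / 9.6629
   = 1.3600 / 9.6629 = 0.1407 m/s

u* ≈ 0.141 m/s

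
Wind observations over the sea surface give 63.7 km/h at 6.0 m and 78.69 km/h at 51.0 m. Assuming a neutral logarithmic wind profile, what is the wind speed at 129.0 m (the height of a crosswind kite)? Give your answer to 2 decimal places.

85.19 km/h

Log law: V ∝ ln(z/z₀). From the pair, with r = V₁/V₂ = 0.80951,
ln z₀ = (ln z₁ − r·ln z₂)/(1 − r) = (1.7918 − 0.80951×3.9318)/0.19049 = -7.3025 → z₀ = 0.0006739 m
V₃ = V₁ · ln(z₃/z₀)/ln(z₁/z₀) = 63.7 × 12.1623/9.0942 = 85.1900 km/h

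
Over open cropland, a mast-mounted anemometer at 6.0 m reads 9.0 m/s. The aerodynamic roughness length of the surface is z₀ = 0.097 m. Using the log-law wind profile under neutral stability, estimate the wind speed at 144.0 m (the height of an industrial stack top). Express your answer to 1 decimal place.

15.9 m/s

Log law: V(z) ∝ ln(z/z₀), so V₂/V₁ = ln(z₂/z₀) / ln(z₁/z₀).
ln(144.0/0.097) = 7.3029, ln(6.0/0.097) = 4.1248
V₂ = 9.0 × 7.3029/4.1248 = 9.0 × 1.7705 = 15.9343 m/s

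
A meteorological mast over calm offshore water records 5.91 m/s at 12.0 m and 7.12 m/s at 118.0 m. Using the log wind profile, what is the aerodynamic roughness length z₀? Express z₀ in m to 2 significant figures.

Log law: V(z) ∝ ln(z/z₀). With r = V₁/V₂ = 5.91/7.12 = 0.83006,
r · ln(z₂/z₀) = ln(z₁/z₀) ⇒ ln z₀ = (ln z₁ − r·ln z₂)/(1 − r)
ln z₀ = (2.48491 − 0.83006×4.77068) / 0.16994 = -8.6795
z₀ = exp(-8.6795) = 0.0001700 m

z₀ ≈ 0.00017 m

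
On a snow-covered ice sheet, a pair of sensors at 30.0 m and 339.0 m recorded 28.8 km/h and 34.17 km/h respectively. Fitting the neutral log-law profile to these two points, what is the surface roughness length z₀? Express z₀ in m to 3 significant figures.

Log law: V(z) ∝ ln(z/z₀). With r = V₁/V₂ = 28.8/34.17 = 0.84284,
r · ln(z₂/z₀) = ln(z₁/z₀) ⇒ ln z₀ = (ln z₁ − r·ln z₂)/(1 − r)
ln z₀ = (3.40120 − 0.84284×5.82600) / 0.15716 = -9.6033
z₀ = exp(-9.6033) = 0.00006750 m

z₀ ≈ 0.0000675 m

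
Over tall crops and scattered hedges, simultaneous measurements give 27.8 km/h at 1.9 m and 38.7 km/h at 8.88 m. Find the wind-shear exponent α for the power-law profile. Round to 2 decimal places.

α ≈ 0.21

Power law: V₂/V₁ = (z₂/z₁)^α ⇒ α = ln(V₂/V₁) / ln(z₂/z₁)
α = ln(38.7/27.8) / ln(8.88/1.9) = ln(1.3921) / ln(4.6737)
  = 0.33080 / 1.54195 = 0.21454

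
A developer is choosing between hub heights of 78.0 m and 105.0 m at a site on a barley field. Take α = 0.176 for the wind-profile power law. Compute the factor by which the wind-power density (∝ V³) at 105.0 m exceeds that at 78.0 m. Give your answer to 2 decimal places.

1.17

Speed ratio: V_B/V_A = (z_B/z_A)^α = (105.0/78.0)^0.176 = (1.3462)^0.176 = 1.05371
Power-density ratio: P_B/P_A = (V_B/V_A)³ = (1.05371)³ = 1.16994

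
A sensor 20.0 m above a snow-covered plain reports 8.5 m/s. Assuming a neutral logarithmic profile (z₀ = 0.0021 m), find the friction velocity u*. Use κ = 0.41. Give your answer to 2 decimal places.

u* ≈ 0.38 m/s

Log law: V(z) = (u*/κ) · ln(z/z₀) ⇒ u* = κ · V / ln(z/z₀)
u* = 0.41 × 8.5 / ln(20.0/0.0021) = 0.41 × 8.5 / 9.1616
   = 3.4850 / 9.1616 = 0.3804 m/s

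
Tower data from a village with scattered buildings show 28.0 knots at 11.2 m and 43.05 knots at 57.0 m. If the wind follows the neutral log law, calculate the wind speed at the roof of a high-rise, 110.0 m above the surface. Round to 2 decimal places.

49.13 knots

Log law: V ∝ ln(z/z₀). From the pair, with r = V₁/V₂ = 0.65041,
ln z₀ = (ln z₁ − r·ln z₂)/(1 − r) = (2.4159 − 0.65041×4.0431)/0.34959 = -0.6113 → z₀ = 0.5426 m
V₃ = V₁ · ln(z₃/z₀)/ln(z₁/z₀) = 28.0 × 5.3118/3.0272 = 49.1308 knots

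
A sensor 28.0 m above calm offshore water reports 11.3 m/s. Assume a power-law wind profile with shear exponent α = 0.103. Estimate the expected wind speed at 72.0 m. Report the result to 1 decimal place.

12.5 m/s

Power-law profile: V₂ = V₁ · (z₂/z₁)^α
V₂ = 11.3 × (72.0/28.0)^0.103 = 11.3 × (2.5714)^0.103
    = 11.3 × 1.1022 = 12.4545 m/s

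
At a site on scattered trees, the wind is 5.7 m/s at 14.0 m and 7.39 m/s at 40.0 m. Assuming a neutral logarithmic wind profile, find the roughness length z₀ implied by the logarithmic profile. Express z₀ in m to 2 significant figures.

z₀ ≈ 0.41 m

Log law: V(z) ∝ ln(z/z₀). With r = V₁/V₂ = 5.7/7.39 = 0.77131,
r · ln(z₂/z₀) = ln(z₁/z₀) ⇒ ln z₀ = (ln z₁ − r·ln z₂)/(1 − r)
ln z₀ = (2.63906 − 0.77131×3.68888) / 0.22869 = -0.9018
z₀ = exp(-0.9018) = 0.4059 m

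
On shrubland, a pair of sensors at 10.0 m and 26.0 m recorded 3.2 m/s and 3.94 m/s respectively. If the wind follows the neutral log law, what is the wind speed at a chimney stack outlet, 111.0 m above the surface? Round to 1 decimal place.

Log law: V ∝ ln(z/z₀). From the pair, with r = V₁/V₂ = 0.81218,
ln z₀ = (ln z₁ − r·ln z₂)/(1 − r) = (2.3026 − 0.81218×3.2581)/0.18782 = -1.8294 → z₀ = 0.1605 m
V₃ = V₁ · ln(z₃/z₀)/ln(z₁/z₀) = 3.2 × 6.5389/4.1319 = 5.0641 m/s

5.1 m/s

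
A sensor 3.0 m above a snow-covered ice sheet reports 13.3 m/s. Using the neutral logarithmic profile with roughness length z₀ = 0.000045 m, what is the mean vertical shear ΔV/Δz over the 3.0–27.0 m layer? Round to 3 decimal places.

0.110 m/s/m

Log law: V₂ = V₁ · ln(z₂/z₀)/ln(z₁/z₀) = 13.3 × 13.3047/11.1075 = 15.9309 m/s
ΔV/Δz = (15.9309 − 13.3)/(27.0 − 3.0) = 2.6309/24.0000 = 0.10962 m/s/m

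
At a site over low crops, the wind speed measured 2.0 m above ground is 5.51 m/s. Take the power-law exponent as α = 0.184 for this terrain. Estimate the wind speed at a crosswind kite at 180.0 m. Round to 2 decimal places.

12.61 m/s

Power-law profile: V₂ = V₁ · (z₂/z₁)^α
V₂ = 5.51 × (180.0/2.0)^0.184 = 5.51 × (90.0000)^0.184
    = 5.51 × 2.2887 = 12.6105 m/s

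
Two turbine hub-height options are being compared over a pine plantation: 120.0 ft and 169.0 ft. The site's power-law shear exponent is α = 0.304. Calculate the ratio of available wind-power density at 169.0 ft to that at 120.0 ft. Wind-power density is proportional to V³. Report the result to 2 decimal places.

1.37

Speed ratio: V_B/V_A = (z_B/z_A)^α = (169.0/120.0)^0.304 = (1.4083)^0.304 = 1.10970
Power-density ratio: P_B/P_A = (V_B/V_A)³ = (1.10970)³ = 1.36653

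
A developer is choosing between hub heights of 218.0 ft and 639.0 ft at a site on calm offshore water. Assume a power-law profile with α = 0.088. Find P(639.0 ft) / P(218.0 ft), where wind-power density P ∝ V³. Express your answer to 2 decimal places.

Speed ratio: V_B/V_A = (z_B/z_A)^α = (639.0/218.0)^0.088 = (2.9312)^0.088 = 1.09926
Power-density ratio: P_B/P_A = (V_B/V_A)³ = (1.09926)³ = 1.32831

1.33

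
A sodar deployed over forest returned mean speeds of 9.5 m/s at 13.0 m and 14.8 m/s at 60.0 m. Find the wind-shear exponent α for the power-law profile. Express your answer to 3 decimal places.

Power law: V₂/V₁ = (z₂/z₁)^α ⇒ α = ln(V₂/V₁) / ln(z₂/z₁)
α = ln(14.8/9.5) / ln(60.0/13.0) = ln(1.5579) / ln(4.6154)
  = 0.44334 / 1.52940 = 0.28988

α ≈ 0.290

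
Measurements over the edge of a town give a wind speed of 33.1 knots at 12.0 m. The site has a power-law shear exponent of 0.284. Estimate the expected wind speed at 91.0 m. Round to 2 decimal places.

58.84 knots

Power-law profile: V₂ = V₁ · (z₂/z₁)^α
V₂ = 33.1 × (91.0/12.0)^0.284 = 33.1 × (7.5833)^0.284
    = 33.1 × 1.7778 = 58.8448 knots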